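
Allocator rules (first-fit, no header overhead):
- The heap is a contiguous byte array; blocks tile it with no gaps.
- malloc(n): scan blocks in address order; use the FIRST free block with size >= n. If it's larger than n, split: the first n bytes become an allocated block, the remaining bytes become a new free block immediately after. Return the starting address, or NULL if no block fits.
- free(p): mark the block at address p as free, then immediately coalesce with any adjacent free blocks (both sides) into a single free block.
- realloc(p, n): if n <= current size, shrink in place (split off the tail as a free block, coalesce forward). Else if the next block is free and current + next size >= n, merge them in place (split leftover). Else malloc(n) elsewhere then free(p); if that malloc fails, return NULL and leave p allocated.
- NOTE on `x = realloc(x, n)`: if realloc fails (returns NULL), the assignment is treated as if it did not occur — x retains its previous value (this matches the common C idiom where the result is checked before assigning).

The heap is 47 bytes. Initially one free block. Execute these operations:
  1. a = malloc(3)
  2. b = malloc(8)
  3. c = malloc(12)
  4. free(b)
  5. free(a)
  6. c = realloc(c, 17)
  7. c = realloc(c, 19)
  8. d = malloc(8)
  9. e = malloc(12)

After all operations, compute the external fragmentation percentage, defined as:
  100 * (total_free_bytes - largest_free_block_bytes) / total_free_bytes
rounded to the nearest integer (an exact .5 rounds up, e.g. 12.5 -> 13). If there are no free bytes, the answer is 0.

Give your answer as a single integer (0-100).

Answer: 38

Derivation:
Op 1: a = malloc(3) -> a = 0; heap: [0-2 ALLOC][3-46 FREE]
Op 2: b = malloc(8) -> b = 3; heap: [0-2 ALLOC][3-10 ALLOC][11-46 FREE]
Op 3: c = malloc(12) -> c = 11; heap: [0-2 ALLOC][3-10 ALLOC][11-22 ALLOC][23-46 FREE]
Op 4: free(b) -> (freed b); heap: [0-2 ALLOC][3-10 FREE][11-22 ALLOC][23-46 FREE]
Op 5: free(a) -> (freed a); heap: [0-10 FREE][11-22 ALLOC][23-46 FREE]
Op 6: c = realloc(c, 17) -> c = 11; heap: [0-10 FREE][11-27 ALLOC][28-46 FREE]
Op 7: c = realloc(c, 19) -> c = 11; heap: [0-10 FREE][11-29 ALLOC][30-46 FREE]
Op 8: d = malloc(8) -> d = 0; heap: [0-7 ALLOC][8-10 FREE][11-29 ALLOC][30-46 FREE]
Op 9: e = malloc(12) -> e = 30; heap: [0-7 ALLOC][8-10 FREE][11-29 ALLOC][30-41 ALLOC][42-46 FREE]
Free blocks: [3 5] total_free=8 largest=5 -> 100*(8-5)/8 = 300/8 = 37.5 -> rounds to 38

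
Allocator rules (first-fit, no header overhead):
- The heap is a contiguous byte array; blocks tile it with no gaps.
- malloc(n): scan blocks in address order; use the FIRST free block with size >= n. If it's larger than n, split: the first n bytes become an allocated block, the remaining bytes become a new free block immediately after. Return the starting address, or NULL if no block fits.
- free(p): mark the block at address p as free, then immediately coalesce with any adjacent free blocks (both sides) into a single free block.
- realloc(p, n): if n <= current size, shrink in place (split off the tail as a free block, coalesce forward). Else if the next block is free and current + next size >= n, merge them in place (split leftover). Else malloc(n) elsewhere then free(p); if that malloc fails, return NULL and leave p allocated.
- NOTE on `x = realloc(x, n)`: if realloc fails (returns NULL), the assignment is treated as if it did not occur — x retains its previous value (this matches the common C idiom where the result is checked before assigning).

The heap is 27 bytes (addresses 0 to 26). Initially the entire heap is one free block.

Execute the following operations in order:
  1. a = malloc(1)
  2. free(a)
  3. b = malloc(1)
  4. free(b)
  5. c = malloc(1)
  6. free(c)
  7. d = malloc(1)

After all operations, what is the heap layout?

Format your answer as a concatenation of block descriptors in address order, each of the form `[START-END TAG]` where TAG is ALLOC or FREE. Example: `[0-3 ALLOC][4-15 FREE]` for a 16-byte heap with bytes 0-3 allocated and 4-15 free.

Op 1: a = malloc(1) -> a = 0; heap: [0-0 ALLOC][1-26 FREE]
Op 2: free(a) -> (freed a); heap: [0-26 FREE]
Op 3: b = malloc(1) -> b = 0; heap: [0-0 ALLOC][1-26 FREE]
Op 4: free(b) -> (freed b); heap: [0-26 FREE]
Op 5: c = malloc(1) -> c = 0; heap: [0-0 ALLOC][1-26 FREE]
Op 6: free(c) -> (freed c); heap: [0-26 FREE]
Op 7: d = malloc(1) -> d = 0; heap: [0-0 ALLOC][1-26 FREE]

Answer: [0-0 ALLOC][1-26 FREE]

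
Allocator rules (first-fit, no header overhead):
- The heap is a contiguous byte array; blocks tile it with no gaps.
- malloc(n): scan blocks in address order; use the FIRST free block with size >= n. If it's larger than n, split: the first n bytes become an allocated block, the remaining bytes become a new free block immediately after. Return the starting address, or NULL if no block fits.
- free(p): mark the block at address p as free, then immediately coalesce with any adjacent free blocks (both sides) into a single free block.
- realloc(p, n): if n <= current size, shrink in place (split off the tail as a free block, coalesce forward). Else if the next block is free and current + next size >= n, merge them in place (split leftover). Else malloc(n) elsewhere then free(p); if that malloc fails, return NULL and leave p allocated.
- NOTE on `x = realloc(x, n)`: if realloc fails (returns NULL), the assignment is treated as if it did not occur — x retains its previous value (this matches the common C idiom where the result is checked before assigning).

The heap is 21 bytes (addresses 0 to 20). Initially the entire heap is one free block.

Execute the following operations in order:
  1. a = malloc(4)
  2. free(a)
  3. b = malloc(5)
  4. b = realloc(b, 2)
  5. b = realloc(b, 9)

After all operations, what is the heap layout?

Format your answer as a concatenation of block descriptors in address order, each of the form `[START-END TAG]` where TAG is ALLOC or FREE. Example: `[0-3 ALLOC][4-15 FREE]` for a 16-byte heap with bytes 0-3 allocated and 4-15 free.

Answer: [0-8 ALLOC][9-20 FREE]

Derivation:
Op 1: a = malloc(4) -> a = 0; heap: [0-3 ALLOC][4-20 FREE]
Op 2: free(a) -> (freed a); heap: [0-20 FREE]
Op 3: b = malloc(5) -> b = 0; heap: [0-4 ALLOC][5-20 FREE]
Op 4: b = realloc(b, 2) -> b = 0; heap: [0-1 ALLOC][2-20 FREE]
Op 5: b = realloc(b, 9) -> b = 0; heap: [0-8 ALLOC][9-20 FREE]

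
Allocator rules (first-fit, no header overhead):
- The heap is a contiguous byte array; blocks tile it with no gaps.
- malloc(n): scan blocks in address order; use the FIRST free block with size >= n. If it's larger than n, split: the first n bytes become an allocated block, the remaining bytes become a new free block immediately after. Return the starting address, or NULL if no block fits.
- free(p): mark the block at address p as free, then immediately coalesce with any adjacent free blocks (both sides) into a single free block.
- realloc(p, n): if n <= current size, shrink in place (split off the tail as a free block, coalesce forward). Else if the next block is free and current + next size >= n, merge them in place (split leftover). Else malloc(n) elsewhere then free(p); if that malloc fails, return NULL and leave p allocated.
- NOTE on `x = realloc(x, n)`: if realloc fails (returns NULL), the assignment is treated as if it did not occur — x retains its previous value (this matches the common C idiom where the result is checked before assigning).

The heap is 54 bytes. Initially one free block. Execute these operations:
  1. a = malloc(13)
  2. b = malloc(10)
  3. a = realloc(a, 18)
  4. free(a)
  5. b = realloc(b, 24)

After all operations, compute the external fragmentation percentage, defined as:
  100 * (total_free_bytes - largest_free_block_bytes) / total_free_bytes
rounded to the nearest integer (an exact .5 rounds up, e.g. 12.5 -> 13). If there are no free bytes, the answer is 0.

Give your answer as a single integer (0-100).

Op 1: a = malloc(13) -> a = 0; heap: [0-12 ALLOC][13-53 FREE]
Op 2: b = malloc(10) -> b = 13; heap: [0-12 ALLOC][13-22 ALLOC][23-53 FREE]
Op 3: a = realloc(a, 18) -> a = 23; heap: [0-12 FREE][13-22 ALLOC][23-40 ALLOC][41-53 FREE]
Op 4: free(a) -> (freed a); heap: [0-12 FREE][13-22 ALLOC][23-53 FREE]
Op 5: b = realloc(b, 24) -> b = 13; heap: [0-12 FREE][13-36 ALLOC][37-53 FREE]
Free blocks: [13 17] total_free=30 largest=17 -> 100*(30-17)/30 = 1300/30 ≈ 43.333 -> rounds to 43

Answer: 43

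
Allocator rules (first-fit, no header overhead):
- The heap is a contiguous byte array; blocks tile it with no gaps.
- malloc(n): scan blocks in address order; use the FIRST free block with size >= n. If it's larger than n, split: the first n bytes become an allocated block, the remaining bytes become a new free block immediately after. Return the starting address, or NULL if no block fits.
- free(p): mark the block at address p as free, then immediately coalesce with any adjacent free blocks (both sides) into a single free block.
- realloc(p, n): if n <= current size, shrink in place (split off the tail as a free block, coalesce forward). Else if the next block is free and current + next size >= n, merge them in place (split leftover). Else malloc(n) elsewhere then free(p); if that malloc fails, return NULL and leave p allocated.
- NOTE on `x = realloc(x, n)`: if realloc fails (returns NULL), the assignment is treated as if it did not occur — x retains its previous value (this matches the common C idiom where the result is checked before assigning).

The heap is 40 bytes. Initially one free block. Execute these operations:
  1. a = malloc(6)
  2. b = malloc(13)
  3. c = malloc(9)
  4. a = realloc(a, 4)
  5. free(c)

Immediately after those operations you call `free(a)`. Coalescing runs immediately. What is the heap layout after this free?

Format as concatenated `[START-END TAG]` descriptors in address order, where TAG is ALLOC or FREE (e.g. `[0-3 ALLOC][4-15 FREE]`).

Answer: [0-5 FREE][6-18 ALLOC][19-39 FREE]

Derivation:
Op 1: a = malloc(6) -> a = 0; heap: [0-5 ALLOC][6-39 FREE]
Op 2: b = malloc(13) -> b = 6; heap: [0-5 ALLOC][6-18 ALLOC][19-39 FREE]
Op 3: c = malloc(9) -> c = 19; heap: [0-5 ALLOC][6-18 ALLOC][19-27 ALLOC][28-39 FREE]
Op 4: a = realloc(a, 4) -> a = 0; heap: [0-3 ALLOC][4-5 FREE][6-18 ALLOC][19-27 ALLOC][28-39 FREE]
Op 5: free(c) -> (freed c); heap: [0-3 ALLOC][4-5 FREE][6-18 ALLOC][19-39 FREE]
free(a): a = 0 -> block [0-3 ALLOC]; mark free, coalesce with adjacent free neighbors -> [0-5 FREE][6-18 ALLOC][19-39 FREE]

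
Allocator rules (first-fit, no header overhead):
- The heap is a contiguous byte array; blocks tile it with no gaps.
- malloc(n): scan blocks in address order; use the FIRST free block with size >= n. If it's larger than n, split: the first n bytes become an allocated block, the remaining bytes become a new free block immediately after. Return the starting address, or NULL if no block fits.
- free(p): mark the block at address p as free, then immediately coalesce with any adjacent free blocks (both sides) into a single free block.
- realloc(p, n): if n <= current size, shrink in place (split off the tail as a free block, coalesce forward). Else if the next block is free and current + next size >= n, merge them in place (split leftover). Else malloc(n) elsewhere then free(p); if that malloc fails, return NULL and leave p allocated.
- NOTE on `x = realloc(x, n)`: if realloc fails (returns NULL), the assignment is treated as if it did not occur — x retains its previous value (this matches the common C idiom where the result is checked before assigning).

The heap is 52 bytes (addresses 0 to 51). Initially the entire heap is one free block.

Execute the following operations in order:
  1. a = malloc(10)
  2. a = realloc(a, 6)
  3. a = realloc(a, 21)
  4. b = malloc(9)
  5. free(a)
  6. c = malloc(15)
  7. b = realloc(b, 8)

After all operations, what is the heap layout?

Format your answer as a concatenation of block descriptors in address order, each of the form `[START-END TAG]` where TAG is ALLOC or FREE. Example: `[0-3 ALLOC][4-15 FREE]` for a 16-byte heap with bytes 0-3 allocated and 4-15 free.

Answer: [0-14 ALLOC][15-20 FREE][21-28 ALLOC][29-51 FREE]

Derivation:
Op 1: a = malloc(10) -> a = 0; heap: [0-9 ALLOC][10-51 FREE]
Op 2: a = realloc(a, 6) -> a = 0; heap: [0-5 ALLOC][6-51 FREE]
Op 3: a = realloc(a, 21) -> a = 0; heap: [0-20 ALLOC][21-51 FREE]
Op 4: b = malloc(9) -> b = 21; heap: [0-20 ALLOC][21-29 ALLOC][30-51 FREE]
Op 5: free(a) -> (freed a); heap: [0-20 FREE][21-29 ALLOC][30-51 FREE]
Op 6: c = malloc(15) -> c = 0; heap: [0-14 ALLOC][15-20 FREE][21-29 ALLOC][30-51 FREE]
Op 7: b = realloc(b, 8) -> b = 21; heap: [0-14 ALLOC][15-20 FREE][21-28 ALLOC][29-51 FREE]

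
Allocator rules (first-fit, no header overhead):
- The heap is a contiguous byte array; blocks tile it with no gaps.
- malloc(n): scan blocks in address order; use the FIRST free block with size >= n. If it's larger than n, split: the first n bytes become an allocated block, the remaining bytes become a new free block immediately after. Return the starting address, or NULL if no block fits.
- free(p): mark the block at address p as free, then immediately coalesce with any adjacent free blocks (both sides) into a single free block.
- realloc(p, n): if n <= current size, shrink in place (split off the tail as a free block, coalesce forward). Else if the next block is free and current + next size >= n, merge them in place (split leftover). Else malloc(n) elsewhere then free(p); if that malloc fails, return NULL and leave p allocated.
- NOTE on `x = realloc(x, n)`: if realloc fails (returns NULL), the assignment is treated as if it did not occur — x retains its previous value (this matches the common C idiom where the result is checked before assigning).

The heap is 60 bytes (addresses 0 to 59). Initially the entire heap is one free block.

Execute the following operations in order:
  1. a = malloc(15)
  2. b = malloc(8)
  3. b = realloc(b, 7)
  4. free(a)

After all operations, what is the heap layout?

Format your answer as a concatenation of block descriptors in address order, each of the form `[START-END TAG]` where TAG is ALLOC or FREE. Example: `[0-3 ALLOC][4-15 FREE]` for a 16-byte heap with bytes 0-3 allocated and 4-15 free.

Answer: [0-14 FREE][15-21 ALLOC][22-59 FREE]

Derivation:
Op 1: a = malloc(15) -> a = 0; heap: [0-14 ALLOC][15-59 FREE]
Op 2: b = malloc(8) -> b = 15; heap: [0-14 ALLOC][15-22 ALLOC][23-59 FREE]
Op 3: b = realloc(b, 7) -> b = 15; heap: [0-14 ALLOC][15-21 ALLOC][22-59 FREE]
Op 4: free(a) -> (freed a); heap: [0-14 FREE][15-21 ALLOC][22-59 FREE]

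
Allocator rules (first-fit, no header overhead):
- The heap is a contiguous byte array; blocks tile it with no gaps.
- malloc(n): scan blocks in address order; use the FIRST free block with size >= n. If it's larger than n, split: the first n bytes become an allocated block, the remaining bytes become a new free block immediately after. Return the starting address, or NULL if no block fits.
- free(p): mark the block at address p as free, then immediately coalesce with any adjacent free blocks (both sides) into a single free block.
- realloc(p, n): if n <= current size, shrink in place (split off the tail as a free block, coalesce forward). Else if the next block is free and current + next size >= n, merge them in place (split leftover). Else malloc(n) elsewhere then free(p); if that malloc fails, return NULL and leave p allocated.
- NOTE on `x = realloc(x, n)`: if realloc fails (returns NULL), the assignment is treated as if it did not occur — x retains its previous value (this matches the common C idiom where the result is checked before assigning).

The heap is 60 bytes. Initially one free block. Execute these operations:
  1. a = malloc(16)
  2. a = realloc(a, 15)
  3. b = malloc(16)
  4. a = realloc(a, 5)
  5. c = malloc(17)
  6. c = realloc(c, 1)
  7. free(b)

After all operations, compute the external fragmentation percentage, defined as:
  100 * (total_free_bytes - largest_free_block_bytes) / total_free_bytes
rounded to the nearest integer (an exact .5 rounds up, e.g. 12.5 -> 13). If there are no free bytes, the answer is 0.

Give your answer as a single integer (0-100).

Answer: 48

Derivation:
Op 1: a = malloc(16) -> a = 0; heap: [0-15 ALLOC][16-59 FREE]
Op 2: a = realloc(a, 15) -> a = 0; heap: [0-14 ALLOC][15-59 FREE]
Op 3: b = malloc(16) -> b = 15; heap: [0-14 ALLOC][15-30 ALLOC][31-59 FREE]
Op 4: a = realloc(a, 5) -> a = 0; heap: [0-4 ALLOC][5-14 FREE][15-30 ALLOC][31-59 FREE]
Op 5: c = malloc(17) -> c = 31; heap: [0-4 ALLOC][5-14 FREE][15-30 ALLOC][31-47 ALLOC][48-59 FREE]
Op 6: c = realloc(c, 1) -> c = 31; heap: [0-4 ALLOC][5-14 FREE][15-30 ALLOC][31-31 ALLOC][32-59 FREE]
Op 7: free(b) -> (freed b); heap: [0-4 ALLOC][5-30 FREE][31-31 ALLOC][32-59 FREE]
Free blocks: [26 28] total_free=54 largest=28 -> 100*(54-28)/54 = 2600/54 ≈ 48.148 -> rounds to 48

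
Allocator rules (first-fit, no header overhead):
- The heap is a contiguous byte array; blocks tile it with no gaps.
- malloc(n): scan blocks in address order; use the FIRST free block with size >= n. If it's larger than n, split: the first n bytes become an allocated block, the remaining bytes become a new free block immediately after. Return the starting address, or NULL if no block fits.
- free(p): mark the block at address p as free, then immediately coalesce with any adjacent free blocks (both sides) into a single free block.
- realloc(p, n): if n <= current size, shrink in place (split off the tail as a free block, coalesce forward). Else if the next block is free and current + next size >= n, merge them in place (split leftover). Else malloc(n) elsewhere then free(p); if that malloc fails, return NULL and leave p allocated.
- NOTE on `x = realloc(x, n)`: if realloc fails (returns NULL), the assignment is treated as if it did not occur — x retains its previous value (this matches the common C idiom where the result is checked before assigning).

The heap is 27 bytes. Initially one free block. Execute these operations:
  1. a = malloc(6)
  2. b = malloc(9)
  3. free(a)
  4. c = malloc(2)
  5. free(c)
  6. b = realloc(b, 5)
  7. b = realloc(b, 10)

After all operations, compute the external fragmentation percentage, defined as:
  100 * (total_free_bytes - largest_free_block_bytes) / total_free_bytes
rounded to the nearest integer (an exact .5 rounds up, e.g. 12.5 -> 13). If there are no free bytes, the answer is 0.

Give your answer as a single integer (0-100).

Op 1: a = malloc(6) -> a = 0; heap: [0-5 ALLOC][6-26 FREE]
Op 2: b = malloc(9) -> b = 6; heap: [0-5 ALLOC][6-14 ALLOC][15-26 FREE]
Op 3: free(a) -> (freed a); heap: [0-5 FREE][6-14 ALLOC][15-26 FREE]
Op 4: c = malloc(2) -> c = 0; heap: [0-1 ALLOC][2-5 FREE][6-14 ALLOC][15-26 FREE]
Op 5: free(c) -> (freed c); heap: [0-5 FREE][6-14 ALLOC][15-26 FREE]
Op 6: b = realloc(b, 5) -> b = 6; heap: [0-5 FREE][6-10 ALLOC][11-26 FREE]
Op 7: b = realloc(b, 10) -> b = 6; heap: [0-5 FREE][6-15 ALLOC][16-26 FREE]
Free blocks: [6 11] total_free=17 largest=11 -> 100*(17-11)/17 = 600/17 ≈ 35.294 -> rounds to 35

Answer: 35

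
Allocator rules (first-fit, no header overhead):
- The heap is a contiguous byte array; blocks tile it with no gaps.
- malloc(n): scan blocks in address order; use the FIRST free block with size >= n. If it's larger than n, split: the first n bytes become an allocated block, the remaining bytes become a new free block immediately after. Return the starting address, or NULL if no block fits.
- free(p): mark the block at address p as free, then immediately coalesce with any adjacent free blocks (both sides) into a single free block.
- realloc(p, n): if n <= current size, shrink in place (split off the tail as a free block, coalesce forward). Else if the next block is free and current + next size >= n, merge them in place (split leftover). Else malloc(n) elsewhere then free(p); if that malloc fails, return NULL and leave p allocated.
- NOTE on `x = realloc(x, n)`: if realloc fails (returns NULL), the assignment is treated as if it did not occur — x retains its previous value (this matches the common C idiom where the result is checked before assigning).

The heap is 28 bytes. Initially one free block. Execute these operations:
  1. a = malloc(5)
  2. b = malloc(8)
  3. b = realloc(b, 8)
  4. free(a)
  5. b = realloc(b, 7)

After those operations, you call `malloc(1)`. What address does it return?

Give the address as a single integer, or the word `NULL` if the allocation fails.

Op 1: a = malloc(5) -> a = 0; heap: [0-4 ALLOC][5-27 FREE]
Op 2: b = malloc(8) -> b = 5; heap: [0-4 ALLOC][5-12 ALLOC][13-27 FREE]
Op 3: b = realloc(b, 8) -> b = 5; heap: [0-4 ALLOC][5-12 ALLOC][13-27 FREE]
Op 4: free(a) -> (freed a); heap: [0-4 FREE][5-12 ALLOC][13-27 FREE]
Op 5: b = realloc(b, 7) -> b = 5; heap: [0-4 FREE][5-11 ALLOC][12-27 FREE]
malloc(1): first-fit scan over [0-4 FREE][5-11 ALLOC][12-27 FREE] -> 0

Answer: 0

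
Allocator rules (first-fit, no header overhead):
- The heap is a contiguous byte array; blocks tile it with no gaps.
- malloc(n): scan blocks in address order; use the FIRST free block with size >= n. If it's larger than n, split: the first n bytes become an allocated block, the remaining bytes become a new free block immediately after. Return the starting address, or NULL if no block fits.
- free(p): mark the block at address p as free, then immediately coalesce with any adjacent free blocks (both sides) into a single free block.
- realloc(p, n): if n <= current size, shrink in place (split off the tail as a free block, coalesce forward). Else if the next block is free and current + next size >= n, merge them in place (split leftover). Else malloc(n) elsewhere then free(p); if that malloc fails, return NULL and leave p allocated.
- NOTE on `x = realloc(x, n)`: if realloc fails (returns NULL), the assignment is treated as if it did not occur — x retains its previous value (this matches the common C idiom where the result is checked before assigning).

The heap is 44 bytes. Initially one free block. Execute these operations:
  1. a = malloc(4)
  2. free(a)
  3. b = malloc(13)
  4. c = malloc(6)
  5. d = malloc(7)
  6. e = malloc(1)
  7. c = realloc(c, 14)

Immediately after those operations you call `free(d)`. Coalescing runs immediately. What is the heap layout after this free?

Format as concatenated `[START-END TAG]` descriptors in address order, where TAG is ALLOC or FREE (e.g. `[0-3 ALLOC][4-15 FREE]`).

Answer: [0-12 ALLOC][13-25 FREE][26-26 ALLOC][27-40 ALLOC][41-43 FREE]

Derivation:
Op 1: a = malloc(4) -> a = 0; heap: [0-3 ALLOC][4-43 FREE]
Op 2: free(a) -> (freed a); heap: [0-43 FREE]
Op 3: b = malloc(13) -> b = 0; heap: [0-12 ALLOC][13-43 FREE]
Op 4: c = malloc(6) -> c = 13; heap: [0-12 ALLOC][13-18 ALLOC][19-43 FREE]
Op 5: d = malloc(7) -> d = 19; heap: [0-12 ALLOC][13-18 ALLOC][19-25 ALLOC][26-43 FREE]
Op 6: e = malloc(1) -> e = 26; heap: [0-12 ALLOC][13-18 ALLOC][19-25 ALLOC][26-26 ALLOC][27-43 FREE]
Op 7: c = realloc(c, 14) -> c = 27; heap: [0-12 ALLOC][13-18 FREE][19-25 ALLOC][26-26 ALLOC][27-40 ALLOC][41-43 FREE]
free(d): d = 19 -> block [19-25 ALLOC]; mark free, coalesce with adjacent free neighbors -> [0-12 ALLOC][13-25 FREE][26-26 ALLOC][27-40 ALLOC][41-43 FREE]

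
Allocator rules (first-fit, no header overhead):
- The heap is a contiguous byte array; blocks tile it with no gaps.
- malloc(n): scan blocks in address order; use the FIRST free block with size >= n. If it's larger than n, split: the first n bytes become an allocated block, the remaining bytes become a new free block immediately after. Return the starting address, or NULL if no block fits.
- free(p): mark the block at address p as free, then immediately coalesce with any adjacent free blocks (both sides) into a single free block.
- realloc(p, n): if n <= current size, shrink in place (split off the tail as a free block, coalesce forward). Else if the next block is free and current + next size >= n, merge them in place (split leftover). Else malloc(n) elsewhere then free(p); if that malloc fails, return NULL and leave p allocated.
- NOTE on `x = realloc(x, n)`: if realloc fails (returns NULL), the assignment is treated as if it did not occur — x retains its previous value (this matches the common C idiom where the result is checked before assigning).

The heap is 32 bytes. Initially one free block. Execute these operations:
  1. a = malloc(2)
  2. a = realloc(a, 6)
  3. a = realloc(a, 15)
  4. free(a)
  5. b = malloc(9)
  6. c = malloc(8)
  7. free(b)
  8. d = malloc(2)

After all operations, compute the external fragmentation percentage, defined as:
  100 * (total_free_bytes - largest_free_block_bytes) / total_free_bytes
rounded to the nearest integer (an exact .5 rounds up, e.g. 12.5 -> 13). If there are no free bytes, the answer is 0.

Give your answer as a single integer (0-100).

Op 1: a = malloc(2) -> a = 0; heap: [0-1 ALLOC][2-31 FREE]
Op 2: a = realloc(a, 6) -> a = 0; heap: [0-5 ALLOC][6-31 FREE]
Op 3: a = realloc(a, 15) -> a = 0; heap: [0-14 ALLOC][15-31 FREE]
Op 4: free(a) -> (freed a); heap: [0-31 FREE]
Op 5: b = malloc(9) -> b = 0; heap: [0-8 ALLOC][9-31 FREE]
Op 6: c = malloc(8) -> c = 9; heap: [0-8 ALLOC][9-16 ALLOC][17-31 FREE]
Op 7: free(b) -> (freed b); heap: [0-8 FREE][9-16 ALLOC][17-31 FREE]
Op 8: d = malloc(2) -> d = 0; heap: [0-1 ALLOC][2-8 FREE][9-16 ALLOC][17-31 FREE]
Free blocks: [7 15] total_free=22 largest=15 -> 100*(22-15)/22 = 700/22 ≈ 31.818 -> rounds to 32

Answer: 32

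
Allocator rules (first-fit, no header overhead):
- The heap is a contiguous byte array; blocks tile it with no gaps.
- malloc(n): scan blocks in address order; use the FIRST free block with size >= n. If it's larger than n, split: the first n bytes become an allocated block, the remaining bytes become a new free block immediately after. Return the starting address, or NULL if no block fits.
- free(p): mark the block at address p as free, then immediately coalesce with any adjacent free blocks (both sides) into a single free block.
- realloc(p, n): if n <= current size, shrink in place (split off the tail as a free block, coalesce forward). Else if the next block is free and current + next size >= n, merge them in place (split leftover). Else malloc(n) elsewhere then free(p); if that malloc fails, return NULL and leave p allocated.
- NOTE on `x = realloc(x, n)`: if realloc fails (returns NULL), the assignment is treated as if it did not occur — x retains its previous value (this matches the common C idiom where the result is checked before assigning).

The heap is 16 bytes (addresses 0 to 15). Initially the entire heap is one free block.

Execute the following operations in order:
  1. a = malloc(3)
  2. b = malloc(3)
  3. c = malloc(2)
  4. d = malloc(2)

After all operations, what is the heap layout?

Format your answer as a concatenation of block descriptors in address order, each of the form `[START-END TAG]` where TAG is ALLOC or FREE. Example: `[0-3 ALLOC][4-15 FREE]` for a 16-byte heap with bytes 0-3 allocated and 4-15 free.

Op 1: a = malloc(3) -> a = 0; heap: [0-2 ALLOC][3-15 FREE]
Op 2: b = malloc(3) -> b = 3; heap: [0-2 ALLOC][3-5 ALLOC][6-15 FREE]
Op 3: c = malloc(2) -> c = 6; heap: [0-2 ALLOC][3-5 ALLOC][6-7 ALLOC][8-15 FREE]
Op 4: d = malloc(2) -> d = 8; heap: [0-2 ALLOC][3-5 ALLOC][6-7 ALLOC][8-9 ALLOC][10-15 FREE]

Answer: [0-2 ALLOC][3-5 ALLOC][6-7 ALLOC][8-9 ALLOC][10-15 FREE]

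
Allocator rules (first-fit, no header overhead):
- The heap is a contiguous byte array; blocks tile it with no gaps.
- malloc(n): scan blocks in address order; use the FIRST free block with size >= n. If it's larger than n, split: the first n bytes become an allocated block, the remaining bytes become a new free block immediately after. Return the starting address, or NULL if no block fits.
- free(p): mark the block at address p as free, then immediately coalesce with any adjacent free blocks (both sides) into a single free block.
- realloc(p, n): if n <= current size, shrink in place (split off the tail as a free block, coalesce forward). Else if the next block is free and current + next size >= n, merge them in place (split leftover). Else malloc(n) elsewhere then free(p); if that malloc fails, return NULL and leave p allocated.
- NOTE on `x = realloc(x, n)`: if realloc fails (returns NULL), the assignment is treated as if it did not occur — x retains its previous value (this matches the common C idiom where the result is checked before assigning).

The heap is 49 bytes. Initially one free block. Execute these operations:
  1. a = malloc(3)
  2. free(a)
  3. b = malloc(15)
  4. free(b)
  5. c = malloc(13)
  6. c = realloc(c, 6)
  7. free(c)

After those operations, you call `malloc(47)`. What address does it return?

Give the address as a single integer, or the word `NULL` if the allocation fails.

Op 1: a = malloc(3) -> a = 0; heap: [0-2 ALLOC][3-48 FREE]
Op 2: free(a) -> (freed a); heap: [0-48 FREE]
Op 3: b = malloc(15) -> b = 0; heap: [0-14 ALLOC][15-48 FREE]
Op 4: free(b) -> (freed b); heap: [0-48 FREE]
Op 5: c = malloc(13) -> c = 0; heap: [0-12 ALLOC][13-48 FREE]
Op 6: c = realloc(c, 6) -> c = 0; heap: [0-5 ALLOC][6-48 FREE]
Op 7: free(c) -> (freed c); heap: [0-48 FREE]
malloc(47): first-fit scan over [0-48 FREE] -> 0

Answer: 0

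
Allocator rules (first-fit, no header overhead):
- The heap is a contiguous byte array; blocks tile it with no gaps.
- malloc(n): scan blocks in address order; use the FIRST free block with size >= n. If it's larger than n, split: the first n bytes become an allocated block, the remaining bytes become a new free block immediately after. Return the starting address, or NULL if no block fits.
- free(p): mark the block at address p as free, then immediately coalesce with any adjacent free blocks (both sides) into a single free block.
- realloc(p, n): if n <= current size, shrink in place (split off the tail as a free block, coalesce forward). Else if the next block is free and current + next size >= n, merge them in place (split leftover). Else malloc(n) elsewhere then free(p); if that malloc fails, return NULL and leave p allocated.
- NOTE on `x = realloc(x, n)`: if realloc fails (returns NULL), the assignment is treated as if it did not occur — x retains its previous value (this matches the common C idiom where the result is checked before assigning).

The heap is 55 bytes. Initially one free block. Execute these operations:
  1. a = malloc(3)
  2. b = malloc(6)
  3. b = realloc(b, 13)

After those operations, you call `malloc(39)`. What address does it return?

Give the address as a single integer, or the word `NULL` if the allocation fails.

Op 1: a = malloc(3) -> a = 0; heap: [0-2 ALLOC][3-54 FREE]
Op 2: b = malloc(6) -> b = 3; heap: [0-2 ALLOC][3-8 ALLOC][9-54 FREE]
Op 3: b = realloc(b, 13) -> b = 3; heap: [0-2 ALLOC][3-15 ALLOC][16-54 FREE]
malloc(39): first-fit scan over [0-2 ALLOC][3-15 ALLOC][16-54 FREE] -> 16

Answer: 16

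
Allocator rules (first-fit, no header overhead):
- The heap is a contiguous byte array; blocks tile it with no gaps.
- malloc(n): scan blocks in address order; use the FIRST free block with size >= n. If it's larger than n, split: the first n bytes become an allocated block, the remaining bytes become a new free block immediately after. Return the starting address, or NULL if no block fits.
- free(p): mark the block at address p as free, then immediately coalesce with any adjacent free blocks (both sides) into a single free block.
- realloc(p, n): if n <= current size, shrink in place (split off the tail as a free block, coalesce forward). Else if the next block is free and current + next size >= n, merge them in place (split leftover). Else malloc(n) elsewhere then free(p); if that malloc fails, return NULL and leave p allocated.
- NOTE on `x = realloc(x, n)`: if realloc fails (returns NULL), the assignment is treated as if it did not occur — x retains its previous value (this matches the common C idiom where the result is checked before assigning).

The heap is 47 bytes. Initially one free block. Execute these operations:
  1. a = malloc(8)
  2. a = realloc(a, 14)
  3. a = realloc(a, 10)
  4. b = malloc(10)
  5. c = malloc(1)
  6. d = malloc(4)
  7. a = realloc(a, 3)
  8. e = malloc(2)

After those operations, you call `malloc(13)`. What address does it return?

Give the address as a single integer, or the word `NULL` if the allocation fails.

Answer: 25

Derivation:
Op 1: a = malloc(8) -> a = 0; heap: [0-7 ALLOC][8-46 FREE]
Op 2: a = realloc(a, 14) -> a = 0; heap: [0-13 ALLOC][14-46 FREE]
Op 3: a = realloc(a, 10) -> a = 0; heap: [0-9 ALLOC][10-46 FREE]
Op 4: b = malloc(10) -> b = 10; heap: [0-9 ALLOC][10-19 ALLOC][20-46 FREE]
Op 5: c = malloc(1) -> c = 20; heap: [0-9 ALLOC][10-19 ALLOC][20-20 ALLOC][21-46 FREE]
Op 6: d = malloc(4) -> d = 21; heap: [0-9 ALLOC][10-19 ALLOC][20-20 ALLOC][21-24 ALLOC][25-46 FREE]
Op 7: a = realloc(a, 3) -> a = 0; heap: [0-2 ALLOC][3-9 FREE][10-19 ALLOC][20-20 ALLOC][21-24 ALLOC][25-46 FREE]
Op 8: e = malloc(2) -> e = 3; heap: [0-2 ALLOC][3-4 ALLOC][5-9 FREE][10-19 ALLOC][20-20 ALLOC][21-24 ALLOC][25-46 FREE]
malloc(13): first-fit scan over [0-2 ALLOC][3-4 ALLOC][5-9 FREE][10-19 ALLOC][20-20 ALLOC][21-24 ALLOC][25-46 FREE] -> 25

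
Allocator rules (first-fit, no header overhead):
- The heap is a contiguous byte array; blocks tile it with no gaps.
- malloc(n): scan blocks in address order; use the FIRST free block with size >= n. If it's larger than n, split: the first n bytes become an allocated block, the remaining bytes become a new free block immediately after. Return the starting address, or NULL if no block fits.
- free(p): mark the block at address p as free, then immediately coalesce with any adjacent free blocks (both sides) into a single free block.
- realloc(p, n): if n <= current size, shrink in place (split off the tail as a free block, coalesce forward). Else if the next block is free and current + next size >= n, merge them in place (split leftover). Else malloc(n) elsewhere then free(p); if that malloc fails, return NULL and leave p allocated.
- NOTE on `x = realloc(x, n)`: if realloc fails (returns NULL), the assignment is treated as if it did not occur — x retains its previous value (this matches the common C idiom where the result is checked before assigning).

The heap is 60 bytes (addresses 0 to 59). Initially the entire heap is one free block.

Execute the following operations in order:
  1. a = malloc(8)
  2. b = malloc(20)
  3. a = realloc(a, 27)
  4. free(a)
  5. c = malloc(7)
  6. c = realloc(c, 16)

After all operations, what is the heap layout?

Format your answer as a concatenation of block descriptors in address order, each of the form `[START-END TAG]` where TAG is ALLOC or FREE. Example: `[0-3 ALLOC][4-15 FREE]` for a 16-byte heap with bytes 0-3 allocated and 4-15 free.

Op 1: a = malloc(8) -> a = 0; heap: [0-7 ALLOC][8-59 FREE]
Op 2: b = malloc(20) -> b = 8; heap: [0-7 ALLOC][8-27 ALLOC][28-59 FREE]
Op 3: a = realloc(a, 27) -> a = 28; heap: [0-7 FREE][8-27 ALLOC][28-54 ALLOC][55-59 FREE]
Op 4: free(a) -> (freed a); heap: [0-7 FREE][8-27 ALLOC][28-59 FREE]
Op 5: c = malloc(7) -> c = 0; heap: [0-6 ALLOC][7-7 FREE][8-27 ALLOC][28-59 FREE]
Op 6: c = realloc(c, 16) -> c = 28; heap: [0-7 FREE][8-27 ALLOC][28-43 ALLOC][44-59 FREE]

Answer: [0-7 FREE][8-27 ALLOC][28-43 ALLOC][44-59 FREE]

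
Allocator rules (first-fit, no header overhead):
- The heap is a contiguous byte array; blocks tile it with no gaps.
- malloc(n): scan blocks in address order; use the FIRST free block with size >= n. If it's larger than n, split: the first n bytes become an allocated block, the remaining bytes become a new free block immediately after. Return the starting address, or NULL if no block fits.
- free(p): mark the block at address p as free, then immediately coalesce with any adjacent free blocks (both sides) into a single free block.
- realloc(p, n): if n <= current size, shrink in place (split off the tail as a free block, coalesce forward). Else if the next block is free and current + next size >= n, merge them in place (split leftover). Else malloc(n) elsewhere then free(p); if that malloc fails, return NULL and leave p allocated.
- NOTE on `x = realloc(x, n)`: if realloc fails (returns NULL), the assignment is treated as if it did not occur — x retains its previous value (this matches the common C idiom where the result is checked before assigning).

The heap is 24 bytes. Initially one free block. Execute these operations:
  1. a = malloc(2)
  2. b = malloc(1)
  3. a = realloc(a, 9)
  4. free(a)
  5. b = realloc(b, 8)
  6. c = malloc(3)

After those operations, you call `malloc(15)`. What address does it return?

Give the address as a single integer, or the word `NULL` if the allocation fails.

Answer: NULL

Derivation:
Op 1: a = malloc(2) -> a = 0; heap: [0-1 ALLOC][2-23 FREE]
Op 2: b = malloc(1) -> b = 2; heap: [0-1 ALLOC][2-2 ALLOC][3-23 FREE]
Op 3: a = realloc(a, 9) -> a = 3; heap: [0-1 FREE][2-2 ALLOC][3-11 ALLOC][12-23 FREE]
Op 4: free(a) -> (freed a); heap: [0-1 FREE][2-2 ALLOC][3-23 FREE]
Op 5: b = realloc(b, 8) -> b = 2; heap: [0-1 FREE][2-9 ALLOC][10-23 FREE]
Op 6: c = malloc(3) -> c = 10; heap: [0-1 FREE][2-9 ALLOC][10-12 ALLOC][13-23 FREE]
malloc(15): first-fit scan over [0-1 FREE][2-9 ALLOC][10-12 ALLOC][13-23 FREE] -> NULL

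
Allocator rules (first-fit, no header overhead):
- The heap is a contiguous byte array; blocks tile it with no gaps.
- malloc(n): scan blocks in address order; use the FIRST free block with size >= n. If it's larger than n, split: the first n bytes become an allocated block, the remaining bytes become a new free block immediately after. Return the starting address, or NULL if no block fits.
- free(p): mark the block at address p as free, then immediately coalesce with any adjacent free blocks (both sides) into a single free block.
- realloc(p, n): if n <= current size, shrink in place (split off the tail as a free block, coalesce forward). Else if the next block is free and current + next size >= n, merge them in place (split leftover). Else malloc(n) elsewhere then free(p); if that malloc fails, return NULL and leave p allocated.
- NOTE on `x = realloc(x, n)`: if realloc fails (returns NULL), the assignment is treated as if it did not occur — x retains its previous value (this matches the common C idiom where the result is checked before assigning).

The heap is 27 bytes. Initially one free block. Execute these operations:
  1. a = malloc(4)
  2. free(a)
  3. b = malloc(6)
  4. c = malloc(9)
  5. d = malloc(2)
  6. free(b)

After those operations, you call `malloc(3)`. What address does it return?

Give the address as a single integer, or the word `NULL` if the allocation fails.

Answer: 0

Derivation:
Op 1: a = malloc(4) -> a = 0; heap: [0-3 ALLOC][4-26 FREE]
Op 2: free(a) -> (freed a); heap: [0-26 FREE]
Op 3: b = malloc(6) -> b = 0; heap: [0-5 ALLOC][6-26 FREE]
Op 4: c = malloc(9) -> c = 6; heap: [0-5 ALLOC][6-14 ALLOC][15-26 FREE]
Op 5: d = malloc(2) -> d = 15; heap: [0-5 ALLOC][6-14 ALLOC][15-16 ALLOC][17-26 FREE]
Op 6: free(b) -> (freed b); heap: [0-5 FREE][6-14 ALLOC][15-16 ALLOC][17-26 FREE]
malloc(3): first-fit scan over [0-5 FREE][6-14 ALLOC][15-16 ALLOC][17-26 FREE] -> 0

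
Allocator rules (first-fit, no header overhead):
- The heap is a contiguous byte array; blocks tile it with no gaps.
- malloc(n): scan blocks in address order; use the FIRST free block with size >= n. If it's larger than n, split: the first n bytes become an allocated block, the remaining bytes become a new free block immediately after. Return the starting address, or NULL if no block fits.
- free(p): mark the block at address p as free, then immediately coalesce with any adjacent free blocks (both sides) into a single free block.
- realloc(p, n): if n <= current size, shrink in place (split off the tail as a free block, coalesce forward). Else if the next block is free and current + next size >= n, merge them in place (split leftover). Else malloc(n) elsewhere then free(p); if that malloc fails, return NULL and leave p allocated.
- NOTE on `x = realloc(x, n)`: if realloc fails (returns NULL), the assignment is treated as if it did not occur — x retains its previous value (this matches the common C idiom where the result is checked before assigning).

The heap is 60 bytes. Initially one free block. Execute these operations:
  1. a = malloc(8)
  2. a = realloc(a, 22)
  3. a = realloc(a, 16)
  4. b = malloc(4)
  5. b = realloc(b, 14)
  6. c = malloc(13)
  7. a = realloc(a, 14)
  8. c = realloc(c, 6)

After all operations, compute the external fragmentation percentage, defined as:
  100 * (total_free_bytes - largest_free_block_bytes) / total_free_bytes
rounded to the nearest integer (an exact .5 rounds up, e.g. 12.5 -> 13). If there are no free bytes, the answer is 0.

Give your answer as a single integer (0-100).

Op 1: a = malloc(8) -> a = 0; heap: [0-7 ALLOC][8-59 FREE]
Op 2: a = realloc(a, 22) -> a = 0; heap: [0-21 ALLOC][22-59 FREE]
Op 3: a = realloc(a, 16) -> a = 0; heap: [0-15 ALLOC][16-59 FREE]
Op 4: b = malloc(4) -> b = 16; heap: [0-15 ALLOC][16-19 ALLOC][20-59 FREE]
Op 5: b = realloc(b, 14) -> b = 16; heap: [0-15 ALLOC][16-29 ALLOC][30-59 FREE]
Op 6: c = malloc(13) -> c = 30; heap: [0-15 ALLOC][16-29 ALLOC][30-42 ALLOC][43-59 FREE]
Op 7: a = realloc(a, 14) -> a = 0; heap: [0-13 ALLOC][14-15 FREE][16-29 ALLOC][30-42 ALLOC][43-59 FREE]
Op 8: c = realloc(c, 6) -> c = 30; heap: [0-13 ALLOC][14-15 FREE][16-29 ALLOC][30-35 ALLOC][36-59 FREE]
Free blocks: [2 24] total_free=26 largest=24 -> 100*(26-24)/26 = 200/26 ≈ 7.692 -> rounds to 8

Answer: 8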